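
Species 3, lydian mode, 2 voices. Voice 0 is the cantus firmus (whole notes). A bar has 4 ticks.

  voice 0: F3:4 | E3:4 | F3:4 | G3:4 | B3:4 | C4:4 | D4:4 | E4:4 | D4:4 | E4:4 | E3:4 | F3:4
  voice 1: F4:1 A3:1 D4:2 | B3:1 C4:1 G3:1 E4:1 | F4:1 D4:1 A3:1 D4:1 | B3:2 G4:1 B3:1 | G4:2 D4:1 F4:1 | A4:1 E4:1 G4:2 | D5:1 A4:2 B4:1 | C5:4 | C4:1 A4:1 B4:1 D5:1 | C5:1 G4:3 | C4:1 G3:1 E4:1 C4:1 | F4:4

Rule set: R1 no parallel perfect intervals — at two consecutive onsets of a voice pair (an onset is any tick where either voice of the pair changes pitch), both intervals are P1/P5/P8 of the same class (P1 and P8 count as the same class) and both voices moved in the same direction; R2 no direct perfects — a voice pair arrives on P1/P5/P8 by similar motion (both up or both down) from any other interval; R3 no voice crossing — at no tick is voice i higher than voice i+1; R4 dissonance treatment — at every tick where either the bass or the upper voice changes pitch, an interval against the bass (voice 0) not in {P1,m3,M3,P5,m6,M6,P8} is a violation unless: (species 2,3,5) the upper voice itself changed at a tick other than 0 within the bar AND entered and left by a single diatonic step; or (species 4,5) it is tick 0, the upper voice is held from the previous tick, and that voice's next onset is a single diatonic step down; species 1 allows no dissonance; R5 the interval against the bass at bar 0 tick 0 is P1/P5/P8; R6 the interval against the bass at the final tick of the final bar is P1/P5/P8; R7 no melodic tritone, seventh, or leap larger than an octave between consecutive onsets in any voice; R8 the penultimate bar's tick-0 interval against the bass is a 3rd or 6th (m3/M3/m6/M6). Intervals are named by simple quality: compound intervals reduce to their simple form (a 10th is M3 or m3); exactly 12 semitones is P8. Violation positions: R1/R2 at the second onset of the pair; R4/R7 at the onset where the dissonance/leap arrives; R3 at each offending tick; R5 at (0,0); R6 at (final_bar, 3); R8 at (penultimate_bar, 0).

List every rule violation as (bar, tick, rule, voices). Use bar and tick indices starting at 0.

(1, 0, R2, (0, 1))
(2, 0, R1, (0, 1))
(4, 3, R4, (0, 1))
(6, 0, R2, (0, 1))
(8, 0, R3, (0, 1))
(8, 0, R4, (0, 1))
(11, 0, R2, (0, 1))

bar 0: v0=F3 v1=F4 downbeat P8
bar 1: v0=E3 v1=B3 downbeat P5
bar 2: v0=F3 v1=F4 downbeat P8
bar 3: v0=G3 v1=B3 downbeat M3
bar 4: v0=B3 v1=G4 downbeat m6
bar 5: v0=C4 v1=A4 downbeat M6
bar 6: v0=D4 v1=D5 downbeat P8
bar 7: v0=E4 v1=C5 downbeat m6
bar 8: v0=D4 v1=C4 downbeat M2
bar 9: v0=E4 v1=C5 downbeat m6
bar 10: v0=E3 v1=C4 downbeat m6
bar 11: v0=F3 v1=F4 downbeat P8
  -> R2 @ bar 1 tick 0 v(0, 1): F3/D4 M6 -> E3/B3 P5 similar
  -> R1 @ bar 2 tick 0 v(0, 1): E3/E4 P8 -> F3/F4 P8 similar
  -> R4 @ bar 4 tick 3 v(0, 1): B3/F4 TT untreated
  -> R2 @ bar 6 tick 0 v(0, 1): C4/G4 P5 -> D4/D5 P8 similar
  -> R3 @ bar 8 tick 0 v(0, 1): D4 above C4
  -> R4 @ bar 8 tick 0 v(0, 1): D4/C4 M2 untreated
  -> R2 @ bar 11 tick 0 v(0, 1): E3/C4 m6 -> F3/F4 P8 similar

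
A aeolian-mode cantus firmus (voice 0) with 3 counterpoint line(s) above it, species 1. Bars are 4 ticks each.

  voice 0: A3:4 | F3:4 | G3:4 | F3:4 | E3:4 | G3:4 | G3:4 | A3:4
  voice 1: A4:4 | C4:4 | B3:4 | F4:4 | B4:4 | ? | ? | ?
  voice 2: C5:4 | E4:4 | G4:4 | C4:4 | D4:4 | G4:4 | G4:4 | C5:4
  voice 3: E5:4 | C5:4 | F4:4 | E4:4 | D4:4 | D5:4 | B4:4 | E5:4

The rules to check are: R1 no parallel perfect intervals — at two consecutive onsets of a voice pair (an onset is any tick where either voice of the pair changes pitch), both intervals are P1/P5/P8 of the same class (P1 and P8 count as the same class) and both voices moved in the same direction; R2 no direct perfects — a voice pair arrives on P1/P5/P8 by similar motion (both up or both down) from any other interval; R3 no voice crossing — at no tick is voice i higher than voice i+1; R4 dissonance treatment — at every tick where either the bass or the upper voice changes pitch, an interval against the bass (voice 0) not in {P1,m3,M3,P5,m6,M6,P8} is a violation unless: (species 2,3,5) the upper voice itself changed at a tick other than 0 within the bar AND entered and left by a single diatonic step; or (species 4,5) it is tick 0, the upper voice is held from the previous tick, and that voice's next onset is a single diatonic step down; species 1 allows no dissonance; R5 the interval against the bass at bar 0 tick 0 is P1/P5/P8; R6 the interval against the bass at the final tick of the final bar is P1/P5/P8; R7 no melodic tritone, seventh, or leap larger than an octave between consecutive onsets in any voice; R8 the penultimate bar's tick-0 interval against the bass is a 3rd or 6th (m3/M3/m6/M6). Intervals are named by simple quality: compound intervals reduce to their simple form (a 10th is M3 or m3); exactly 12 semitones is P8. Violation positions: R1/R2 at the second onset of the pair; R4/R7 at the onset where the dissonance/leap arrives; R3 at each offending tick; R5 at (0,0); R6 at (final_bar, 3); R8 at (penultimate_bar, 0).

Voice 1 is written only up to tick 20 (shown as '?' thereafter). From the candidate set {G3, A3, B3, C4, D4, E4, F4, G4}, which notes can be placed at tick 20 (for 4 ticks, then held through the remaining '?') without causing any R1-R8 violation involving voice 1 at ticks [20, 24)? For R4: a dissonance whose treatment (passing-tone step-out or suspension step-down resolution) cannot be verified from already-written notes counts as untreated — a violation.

{B3, D4, E4, G4}

G3: violates R7
A3: violates R4,R7
B3: legal
C4: violates R4,R7
D4: legal
E4: legal
F4: violates R4,R7
G4: legal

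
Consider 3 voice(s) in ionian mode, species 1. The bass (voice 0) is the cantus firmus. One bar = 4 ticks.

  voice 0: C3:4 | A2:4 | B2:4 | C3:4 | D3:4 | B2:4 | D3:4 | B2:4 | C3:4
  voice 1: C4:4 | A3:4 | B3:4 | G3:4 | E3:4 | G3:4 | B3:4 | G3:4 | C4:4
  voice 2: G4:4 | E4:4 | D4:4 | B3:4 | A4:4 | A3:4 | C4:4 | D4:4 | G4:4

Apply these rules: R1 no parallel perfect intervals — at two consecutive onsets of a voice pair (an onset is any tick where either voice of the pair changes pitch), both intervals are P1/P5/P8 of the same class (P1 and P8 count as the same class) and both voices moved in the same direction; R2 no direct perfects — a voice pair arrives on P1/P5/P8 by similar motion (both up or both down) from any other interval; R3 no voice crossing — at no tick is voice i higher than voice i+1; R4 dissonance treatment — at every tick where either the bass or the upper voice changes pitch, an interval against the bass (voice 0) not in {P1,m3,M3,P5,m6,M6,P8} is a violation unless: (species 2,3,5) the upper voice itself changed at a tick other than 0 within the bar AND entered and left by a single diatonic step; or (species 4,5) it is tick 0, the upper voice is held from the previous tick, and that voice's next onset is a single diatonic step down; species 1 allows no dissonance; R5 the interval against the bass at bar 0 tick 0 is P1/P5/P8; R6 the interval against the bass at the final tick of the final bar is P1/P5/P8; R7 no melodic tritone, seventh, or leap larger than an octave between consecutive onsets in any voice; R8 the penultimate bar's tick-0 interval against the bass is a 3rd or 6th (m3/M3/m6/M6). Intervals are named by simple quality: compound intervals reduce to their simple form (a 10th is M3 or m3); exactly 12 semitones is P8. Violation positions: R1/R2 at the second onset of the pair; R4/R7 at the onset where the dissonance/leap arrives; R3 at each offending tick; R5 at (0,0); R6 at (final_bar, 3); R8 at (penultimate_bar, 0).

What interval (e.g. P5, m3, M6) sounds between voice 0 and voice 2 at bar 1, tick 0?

P5

voice 0=A2 voice 2=E4 -> P5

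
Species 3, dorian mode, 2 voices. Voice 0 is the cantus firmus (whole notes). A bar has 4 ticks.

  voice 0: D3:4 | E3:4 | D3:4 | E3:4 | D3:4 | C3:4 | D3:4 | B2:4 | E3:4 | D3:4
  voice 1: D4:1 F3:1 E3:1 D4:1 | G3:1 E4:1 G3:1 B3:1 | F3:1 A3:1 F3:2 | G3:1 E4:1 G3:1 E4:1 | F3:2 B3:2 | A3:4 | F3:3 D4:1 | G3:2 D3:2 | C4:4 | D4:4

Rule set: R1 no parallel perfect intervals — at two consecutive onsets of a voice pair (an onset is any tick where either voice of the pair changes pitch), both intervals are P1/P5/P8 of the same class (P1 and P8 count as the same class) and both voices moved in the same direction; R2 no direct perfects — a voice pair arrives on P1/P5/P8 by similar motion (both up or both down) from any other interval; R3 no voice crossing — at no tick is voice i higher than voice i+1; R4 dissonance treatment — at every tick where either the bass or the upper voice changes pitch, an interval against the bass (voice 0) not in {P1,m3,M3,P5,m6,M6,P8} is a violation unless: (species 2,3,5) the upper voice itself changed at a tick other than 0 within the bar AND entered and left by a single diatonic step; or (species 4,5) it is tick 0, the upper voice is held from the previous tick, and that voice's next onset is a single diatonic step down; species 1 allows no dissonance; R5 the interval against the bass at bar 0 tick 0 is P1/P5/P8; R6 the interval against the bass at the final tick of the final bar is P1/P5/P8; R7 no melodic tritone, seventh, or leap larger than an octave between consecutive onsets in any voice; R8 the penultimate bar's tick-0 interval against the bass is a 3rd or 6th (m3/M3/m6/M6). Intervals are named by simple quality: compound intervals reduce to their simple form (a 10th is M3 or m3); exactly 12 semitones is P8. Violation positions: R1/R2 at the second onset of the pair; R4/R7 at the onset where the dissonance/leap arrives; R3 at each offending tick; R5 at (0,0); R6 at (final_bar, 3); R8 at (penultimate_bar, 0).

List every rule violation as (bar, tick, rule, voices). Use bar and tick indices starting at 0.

bar 0: v0=D3 v1=D4 downbeat P8
bar 1: v0=E3 v1=G3 downbeat m3
bar 2: v0=D3 v1=F3 downbeat m3
bar 3: v0=E3 v1=G3 downbeat m3
bar 4: v0=D3 v1=F3 downbeat m3
bar 5: v0=C3 v1=A3 downbeat M6
bar 6: v0=D3 v1=F3 downbeat m3
bar 7: v0=B2 v1=G3 downbeat m6
bar 8: v0=E3 v1=C4 downbeat m6
bar 9: v0=D3 v1=D4 downbeat P8
  -> R4 @ bar 0 tick 2 v(0, 1): D3/E3 M2 untreated
  -> R7 @ bar 0 tick 3 v(1,): E3->D4 leap 10st
  -> R7 @ bar 2 tick 0 v(1,): B3->F3 leap 6st
  -> R7 @ bar 4 tick 0 v(1,): E4->F3 leap 11st
  -> R7 @ bar 4 tick 2 v(1,): F3->B3 leap 6st
  -> R7 @ bar 8 tick 0 v(1,): D3->C4 leap 10st

(0, 2, R4, (0, 1))
(0, 3, R7, (1,))
(2, 0, R7, (1,))
(4, 0, R7, (1,))
(4, 2, R7, (1,))
(8, 0, R7, (1,))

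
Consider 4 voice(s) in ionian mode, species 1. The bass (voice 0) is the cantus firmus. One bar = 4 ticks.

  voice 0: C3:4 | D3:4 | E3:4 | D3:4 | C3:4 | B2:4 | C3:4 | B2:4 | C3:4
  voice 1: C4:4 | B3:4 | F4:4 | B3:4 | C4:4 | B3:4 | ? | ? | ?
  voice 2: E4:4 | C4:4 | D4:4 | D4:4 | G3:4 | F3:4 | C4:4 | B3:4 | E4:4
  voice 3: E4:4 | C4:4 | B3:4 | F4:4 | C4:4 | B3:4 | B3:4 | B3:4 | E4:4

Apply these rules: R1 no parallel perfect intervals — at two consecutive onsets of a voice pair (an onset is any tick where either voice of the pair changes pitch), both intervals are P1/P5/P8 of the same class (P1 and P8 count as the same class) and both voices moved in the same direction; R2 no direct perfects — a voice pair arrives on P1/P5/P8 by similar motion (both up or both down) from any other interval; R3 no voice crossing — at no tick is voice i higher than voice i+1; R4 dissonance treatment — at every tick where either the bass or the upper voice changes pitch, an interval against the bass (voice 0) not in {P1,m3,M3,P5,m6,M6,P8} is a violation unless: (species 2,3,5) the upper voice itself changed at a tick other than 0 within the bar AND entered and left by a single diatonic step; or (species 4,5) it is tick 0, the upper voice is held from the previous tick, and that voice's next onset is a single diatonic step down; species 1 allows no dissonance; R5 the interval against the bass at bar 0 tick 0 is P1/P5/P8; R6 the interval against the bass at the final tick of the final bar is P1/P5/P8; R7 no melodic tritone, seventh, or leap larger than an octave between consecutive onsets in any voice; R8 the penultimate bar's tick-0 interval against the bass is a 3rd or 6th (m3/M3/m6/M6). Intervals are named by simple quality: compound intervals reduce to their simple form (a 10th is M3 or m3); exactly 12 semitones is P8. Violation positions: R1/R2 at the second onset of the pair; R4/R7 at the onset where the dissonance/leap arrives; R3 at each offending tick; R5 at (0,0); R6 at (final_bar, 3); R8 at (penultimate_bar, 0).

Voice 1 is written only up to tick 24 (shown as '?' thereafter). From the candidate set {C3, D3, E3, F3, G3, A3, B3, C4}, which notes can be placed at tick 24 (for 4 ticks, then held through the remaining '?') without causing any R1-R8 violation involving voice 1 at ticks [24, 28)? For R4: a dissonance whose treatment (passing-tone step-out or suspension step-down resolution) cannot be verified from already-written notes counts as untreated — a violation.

{A3, E3, G3}

C3: violates R7
D3: violates R4
E3: legal
F3: violates R4,R7
G3: legal
A3: legal
B3: violates R4
C4: violates R1,R2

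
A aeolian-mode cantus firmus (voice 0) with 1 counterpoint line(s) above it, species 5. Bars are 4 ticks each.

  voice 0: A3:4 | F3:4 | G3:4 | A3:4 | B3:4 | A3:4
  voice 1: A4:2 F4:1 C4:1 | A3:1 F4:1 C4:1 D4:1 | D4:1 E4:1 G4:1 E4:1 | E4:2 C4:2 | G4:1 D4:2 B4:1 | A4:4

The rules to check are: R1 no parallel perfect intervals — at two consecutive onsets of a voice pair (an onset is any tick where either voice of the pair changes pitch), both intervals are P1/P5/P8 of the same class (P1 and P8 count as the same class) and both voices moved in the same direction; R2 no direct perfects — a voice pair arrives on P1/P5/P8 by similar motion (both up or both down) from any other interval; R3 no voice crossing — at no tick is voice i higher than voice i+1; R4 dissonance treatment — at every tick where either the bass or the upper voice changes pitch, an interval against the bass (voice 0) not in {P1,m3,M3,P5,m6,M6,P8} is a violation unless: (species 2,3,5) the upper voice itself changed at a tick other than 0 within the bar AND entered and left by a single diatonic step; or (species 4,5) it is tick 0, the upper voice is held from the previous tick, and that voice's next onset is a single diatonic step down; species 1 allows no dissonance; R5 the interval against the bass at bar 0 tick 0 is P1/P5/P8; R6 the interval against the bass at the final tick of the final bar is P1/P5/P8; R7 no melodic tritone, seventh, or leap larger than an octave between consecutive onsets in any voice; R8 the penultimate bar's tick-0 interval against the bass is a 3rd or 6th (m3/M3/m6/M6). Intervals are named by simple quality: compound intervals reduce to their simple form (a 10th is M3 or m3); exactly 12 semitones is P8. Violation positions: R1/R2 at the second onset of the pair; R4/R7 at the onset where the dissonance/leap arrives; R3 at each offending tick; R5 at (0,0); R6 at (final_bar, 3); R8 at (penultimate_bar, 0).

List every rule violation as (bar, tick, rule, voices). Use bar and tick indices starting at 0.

bar 0: v0=A3 v1=A4 downbeat P8
bar 1: v0=F3 v1=A3 downbeat M3
bar 2: v0=G3 v1=D4 downbeat P5
bar 3: v0=A3 v1=E4 downbeat P5
bar 4: v0=B3 v1=G4 downbeat m6
bar 5: v0=A3 v1=A4 downbeat P8
  -> R1 @ bar 5 tick 0 v(0, 1): B3/B4 P8 -> A3/A4 P8 similar

(5, 0, R1, (0, 1))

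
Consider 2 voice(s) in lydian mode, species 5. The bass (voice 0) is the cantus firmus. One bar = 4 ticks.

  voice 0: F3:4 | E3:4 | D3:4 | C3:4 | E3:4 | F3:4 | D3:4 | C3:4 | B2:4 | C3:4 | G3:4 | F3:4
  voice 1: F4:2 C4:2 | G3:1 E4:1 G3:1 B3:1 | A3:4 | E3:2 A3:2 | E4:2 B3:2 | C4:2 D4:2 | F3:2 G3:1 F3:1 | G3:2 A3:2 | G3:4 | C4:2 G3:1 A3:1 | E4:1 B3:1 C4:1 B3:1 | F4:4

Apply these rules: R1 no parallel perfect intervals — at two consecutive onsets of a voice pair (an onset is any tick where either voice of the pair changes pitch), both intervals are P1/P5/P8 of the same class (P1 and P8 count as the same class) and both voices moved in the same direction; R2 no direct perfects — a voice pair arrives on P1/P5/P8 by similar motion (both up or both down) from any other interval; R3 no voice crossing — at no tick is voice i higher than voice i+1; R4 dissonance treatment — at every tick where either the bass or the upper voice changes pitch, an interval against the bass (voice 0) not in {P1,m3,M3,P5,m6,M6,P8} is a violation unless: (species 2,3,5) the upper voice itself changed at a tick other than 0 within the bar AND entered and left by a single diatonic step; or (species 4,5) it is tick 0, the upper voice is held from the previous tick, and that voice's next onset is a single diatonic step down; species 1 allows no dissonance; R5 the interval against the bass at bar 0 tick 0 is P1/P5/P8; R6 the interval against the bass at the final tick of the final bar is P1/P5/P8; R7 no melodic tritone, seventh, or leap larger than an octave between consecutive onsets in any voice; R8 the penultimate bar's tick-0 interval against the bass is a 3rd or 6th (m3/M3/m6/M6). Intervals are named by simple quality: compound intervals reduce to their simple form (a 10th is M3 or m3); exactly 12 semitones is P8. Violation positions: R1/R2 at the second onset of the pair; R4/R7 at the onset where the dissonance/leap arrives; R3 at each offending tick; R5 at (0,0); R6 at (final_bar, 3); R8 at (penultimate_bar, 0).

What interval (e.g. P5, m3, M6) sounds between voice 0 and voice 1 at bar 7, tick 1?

P5

voice 0=C3 voice 1=G3 -> P5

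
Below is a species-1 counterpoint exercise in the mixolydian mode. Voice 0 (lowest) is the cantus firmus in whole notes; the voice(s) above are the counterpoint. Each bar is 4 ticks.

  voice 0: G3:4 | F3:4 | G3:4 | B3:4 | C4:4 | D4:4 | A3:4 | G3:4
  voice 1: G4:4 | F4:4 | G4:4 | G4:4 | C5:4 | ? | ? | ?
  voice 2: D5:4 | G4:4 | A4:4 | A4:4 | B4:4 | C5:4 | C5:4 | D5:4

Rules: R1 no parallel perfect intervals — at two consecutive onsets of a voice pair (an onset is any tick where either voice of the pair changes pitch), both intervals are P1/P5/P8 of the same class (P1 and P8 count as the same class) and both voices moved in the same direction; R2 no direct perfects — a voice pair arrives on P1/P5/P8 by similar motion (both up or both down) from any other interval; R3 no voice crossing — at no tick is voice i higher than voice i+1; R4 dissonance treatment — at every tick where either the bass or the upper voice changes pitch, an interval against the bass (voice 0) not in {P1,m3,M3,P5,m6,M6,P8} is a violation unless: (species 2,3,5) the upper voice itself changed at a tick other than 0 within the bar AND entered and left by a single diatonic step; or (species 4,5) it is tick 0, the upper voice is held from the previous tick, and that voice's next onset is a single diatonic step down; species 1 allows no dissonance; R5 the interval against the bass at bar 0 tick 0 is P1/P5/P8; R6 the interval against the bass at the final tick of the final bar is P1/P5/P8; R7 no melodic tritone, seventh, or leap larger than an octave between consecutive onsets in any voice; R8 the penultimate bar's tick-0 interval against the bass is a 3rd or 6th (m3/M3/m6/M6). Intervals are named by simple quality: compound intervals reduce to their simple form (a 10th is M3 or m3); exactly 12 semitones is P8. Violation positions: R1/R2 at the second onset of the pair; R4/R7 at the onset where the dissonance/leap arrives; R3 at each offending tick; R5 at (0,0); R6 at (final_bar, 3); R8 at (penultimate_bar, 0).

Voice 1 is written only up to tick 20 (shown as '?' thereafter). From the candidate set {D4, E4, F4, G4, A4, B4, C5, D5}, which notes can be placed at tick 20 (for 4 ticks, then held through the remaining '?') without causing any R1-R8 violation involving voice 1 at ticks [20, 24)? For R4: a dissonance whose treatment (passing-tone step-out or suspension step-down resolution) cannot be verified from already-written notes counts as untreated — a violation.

{A4, B4, F4}

D4: violates R7
E4: violates R4
F4: legal
G4: violates R4
A4: legal
B4: legal
C5: violates R4
D5: violates R1,R3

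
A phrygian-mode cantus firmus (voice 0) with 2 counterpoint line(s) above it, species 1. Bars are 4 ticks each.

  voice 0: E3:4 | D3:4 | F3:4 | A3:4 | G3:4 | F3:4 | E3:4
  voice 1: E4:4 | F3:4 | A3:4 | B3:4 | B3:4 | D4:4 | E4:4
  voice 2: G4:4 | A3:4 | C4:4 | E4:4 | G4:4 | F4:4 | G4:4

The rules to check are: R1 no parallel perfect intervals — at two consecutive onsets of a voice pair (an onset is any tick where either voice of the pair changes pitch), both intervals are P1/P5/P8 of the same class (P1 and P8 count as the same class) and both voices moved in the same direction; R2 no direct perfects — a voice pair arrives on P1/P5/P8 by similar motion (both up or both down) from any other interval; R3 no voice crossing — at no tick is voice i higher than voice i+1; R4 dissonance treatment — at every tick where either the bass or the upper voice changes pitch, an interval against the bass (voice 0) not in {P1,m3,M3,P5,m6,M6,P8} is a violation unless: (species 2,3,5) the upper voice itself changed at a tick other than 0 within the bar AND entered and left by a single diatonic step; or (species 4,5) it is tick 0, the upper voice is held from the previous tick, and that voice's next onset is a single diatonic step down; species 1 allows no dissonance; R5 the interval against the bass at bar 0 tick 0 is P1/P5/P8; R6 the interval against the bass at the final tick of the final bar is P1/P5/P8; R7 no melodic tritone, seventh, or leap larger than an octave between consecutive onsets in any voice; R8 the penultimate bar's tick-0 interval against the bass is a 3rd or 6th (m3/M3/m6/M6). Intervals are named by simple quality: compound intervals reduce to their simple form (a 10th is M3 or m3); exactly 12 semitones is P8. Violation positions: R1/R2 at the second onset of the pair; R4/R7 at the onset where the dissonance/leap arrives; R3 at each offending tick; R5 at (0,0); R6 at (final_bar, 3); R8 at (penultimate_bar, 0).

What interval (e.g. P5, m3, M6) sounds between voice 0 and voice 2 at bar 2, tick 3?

voice 0=F3 voice 2=C4 -> P5

P5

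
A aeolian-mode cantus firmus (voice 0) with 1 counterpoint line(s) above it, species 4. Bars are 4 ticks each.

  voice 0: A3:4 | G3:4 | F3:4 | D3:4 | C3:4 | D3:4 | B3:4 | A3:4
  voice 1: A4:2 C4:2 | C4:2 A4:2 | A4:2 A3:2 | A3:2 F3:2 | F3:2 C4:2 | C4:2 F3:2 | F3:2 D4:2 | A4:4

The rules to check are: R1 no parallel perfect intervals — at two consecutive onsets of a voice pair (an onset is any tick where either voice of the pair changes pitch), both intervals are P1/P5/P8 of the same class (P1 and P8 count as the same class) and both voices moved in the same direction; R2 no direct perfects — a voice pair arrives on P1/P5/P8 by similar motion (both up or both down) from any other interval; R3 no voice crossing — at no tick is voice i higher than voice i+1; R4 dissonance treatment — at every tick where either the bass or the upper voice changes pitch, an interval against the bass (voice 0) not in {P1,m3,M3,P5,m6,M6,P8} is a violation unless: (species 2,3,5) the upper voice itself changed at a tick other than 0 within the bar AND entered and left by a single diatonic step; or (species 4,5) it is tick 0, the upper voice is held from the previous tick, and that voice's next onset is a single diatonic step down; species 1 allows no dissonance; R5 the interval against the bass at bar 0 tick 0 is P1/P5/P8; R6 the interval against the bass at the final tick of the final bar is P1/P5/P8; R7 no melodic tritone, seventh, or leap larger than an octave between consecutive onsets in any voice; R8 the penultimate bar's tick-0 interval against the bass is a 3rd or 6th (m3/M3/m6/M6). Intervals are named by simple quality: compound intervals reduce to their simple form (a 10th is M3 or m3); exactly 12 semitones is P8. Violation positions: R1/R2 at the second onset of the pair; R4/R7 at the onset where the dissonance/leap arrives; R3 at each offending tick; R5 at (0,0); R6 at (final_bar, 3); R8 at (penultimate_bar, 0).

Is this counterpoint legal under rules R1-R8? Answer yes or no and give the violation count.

No (8 violations)

bar 0: v0=A3 v1=A4 (P8)
bar 1: v0=G3 v1=C4 (P4)
bar 2: v0=F3 v1=A4 (M3)
bar 3: v0=D3 v1=A3 (P5)
bar 4: v0=C3 v1=F3 (P4)
bar 5: v0=D3 v1=C4 (m7)
bar 6: v0=B3 v1=F3 (TT)
bar 7: v0=A3 v1=A4 (P8)
  R4 @ bar1.0: G3/C4 P4 untreated
  R4 @ bar1.2: G3/A4 M2 untreated
  R4 @ bar4.0: C3/F3 P4 untreated
  R4 @ bar5.0: D3/C4 m7 untreated
  R3 @ bar6.0: B3 above F3
  R4 @ bar6.0: B3/F3 TT untreated
  R8 @ bar6.0: penult TT not 3rd/6th
  R3 @ bar6.1: B3 above F3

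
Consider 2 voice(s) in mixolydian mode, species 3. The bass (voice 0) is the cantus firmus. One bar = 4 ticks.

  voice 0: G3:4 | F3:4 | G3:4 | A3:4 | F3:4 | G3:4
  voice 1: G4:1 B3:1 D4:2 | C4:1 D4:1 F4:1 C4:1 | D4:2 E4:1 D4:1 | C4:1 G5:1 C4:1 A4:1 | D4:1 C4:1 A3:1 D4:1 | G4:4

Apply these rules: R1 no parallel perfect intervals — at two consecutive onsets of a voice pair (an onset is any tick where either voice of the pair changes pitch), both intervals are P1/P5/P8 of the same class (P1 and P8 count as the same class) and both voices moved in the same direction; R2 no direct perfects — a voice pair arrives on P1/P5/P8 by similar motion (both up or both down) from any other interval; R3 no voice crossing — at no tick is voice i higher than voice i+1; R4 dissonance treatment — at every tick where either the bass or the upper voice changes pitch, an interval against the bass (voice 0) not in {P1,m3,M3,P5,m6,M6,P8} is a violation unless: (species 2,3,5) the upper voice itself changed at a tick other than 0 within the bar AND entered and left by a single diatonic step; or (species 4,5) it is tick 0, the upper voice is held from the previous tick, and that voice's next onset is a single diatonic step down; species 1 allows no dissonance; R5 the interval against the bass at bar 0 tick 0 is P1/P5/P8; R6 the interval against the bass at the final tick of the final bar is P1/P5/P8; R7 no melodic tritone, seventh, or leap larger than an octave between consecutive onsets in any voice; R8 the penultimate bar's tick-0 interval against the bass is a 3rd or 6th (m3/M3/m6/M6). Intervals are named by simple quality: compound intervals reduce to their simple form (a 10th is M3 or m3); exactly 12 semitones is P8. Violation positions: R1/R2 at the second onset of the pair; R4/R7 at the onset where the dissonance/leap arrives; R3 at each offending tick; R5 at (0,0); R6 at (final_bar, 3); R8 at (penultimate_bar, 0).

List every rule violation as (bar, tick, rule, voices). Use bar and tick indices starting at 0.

(1, 0, R1, (0, 1))
(2, 0, R1, (0, 1))
(3, 1, R4, (0, 1))
(3, 1, R7, (1,))
(3, 2, R7, (1,))
(5, 0, R2, (0, 1))

bar 0: v0=G3 v1=G4 downbeat P8
bar 1: v0=F3 v1=C4 downbeat P5
bar 2: v0=G3 v1=D4 downbeat P5
bar 3: v0=A3 v1=C4 downbeat m3
bar 4: v0=F3 v1=D4 downbeat M6
bar 5: v0=G3 v1=G4 downbeat P8
  -> R1 @ bar 1 tick 0 v(0, 1): G3/D4 P5 -> F3/C4 P5 similar
  -> R1 @ bar 2 tick 0 v(0, 1): F3/C4 P5 -> G3/D4 P5 similar
  -> R4 @ bar 3 tick 1 v(0, 1): A3/G5 m7 untreated
  -> R7 @ bar 3 tick 1 v(1,): C4->G5 leap 19st
  -> R7 @ bar 3 tick 2 v(1,): G5->C4 leap 19st
  -> R2 @ bar 5 tick 0 v(0, 1): F3/D4 M6 -> G3/G4 P8 similar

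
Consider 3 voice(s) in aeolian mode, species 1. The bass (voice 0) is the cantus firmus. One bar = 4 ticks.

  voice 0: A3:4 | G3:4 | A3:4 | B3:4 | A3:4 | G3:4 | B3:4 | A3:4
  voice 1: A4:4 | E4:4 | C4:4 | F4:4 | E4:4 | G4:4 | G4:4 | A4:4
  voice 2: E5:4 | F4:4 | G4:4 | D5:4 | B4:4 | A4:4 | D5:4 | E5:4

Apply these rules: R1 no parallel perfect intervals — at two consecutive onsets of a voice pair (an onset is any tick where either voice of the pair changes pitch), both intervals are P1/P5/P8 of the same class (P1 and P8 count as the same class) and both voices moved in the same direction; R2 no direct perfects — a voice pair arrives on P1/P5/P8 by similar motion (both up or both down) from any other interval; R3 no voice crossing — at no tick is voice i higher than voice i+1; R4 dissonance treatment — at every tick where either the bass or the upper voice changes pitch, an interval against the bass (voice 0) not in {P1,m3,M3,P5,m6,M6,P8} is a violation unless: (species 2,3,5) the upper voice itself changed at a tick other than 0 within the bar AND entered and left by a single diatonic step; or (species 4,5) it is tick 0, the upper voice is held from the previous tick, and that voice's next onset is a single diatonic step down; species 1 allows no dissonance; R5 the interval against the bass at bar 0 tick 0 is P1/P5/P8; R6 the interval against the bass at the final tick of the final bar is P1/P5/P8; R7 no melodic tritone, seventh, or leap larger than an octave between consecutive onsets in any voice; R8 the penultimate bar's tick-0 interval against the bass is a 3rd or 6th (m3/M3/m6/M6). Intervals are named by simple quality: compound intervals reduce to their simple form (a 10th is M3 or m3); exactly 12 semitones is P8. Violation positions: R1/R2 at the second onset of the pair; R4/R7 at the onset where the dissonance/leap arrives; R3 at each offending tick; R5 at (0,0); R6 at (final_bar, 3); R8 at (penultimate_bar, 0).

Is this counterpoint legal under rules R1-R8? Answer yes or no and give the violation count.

bar 0: v0=A3 v1=A4 v2=E5 (P5)
bar 1: v0=G3 v1=E4 v2=F4 (m7)
bar 2: v0=A3 v1=C4 v2=G4 (m7)
bar 3: v0=B3 v1=F4 v2=D5 (m3)
bar 4: v0=A3 v1=E4 v2=B4 (M2)
bar 5: v0=G3 v1=G4 v2=A4 (M2)
bar 6: v0=B3 v1=G4 v2=D5 (m3)
bar 7: v0=A3 v1=A4 v2=E5 (P5)
  R4 @ bar1.0: G3/F4 m7 untreated
  R7 @ bar1.0: E5->F4 leap 11st
  R4 @ bar2.0: A3/G4 m7 untreated
  R4 @ bar3.0: B3/F4 TT untreated
  R2 @ bar4.0: B3/F4 TT -> A3/E4 P5 similar
  R2 @ bar4.0: F4/D5 M6 -> E4/B4 P5 similar
  R4 @ bar4.0: A3/B4 M2 untreated
  R4 @ bar5.0: G3/A4 M2 untreated
  R1 @ bar7.0: G4/D5 P5 -> A4/E5 P5 similar

No (9 violations)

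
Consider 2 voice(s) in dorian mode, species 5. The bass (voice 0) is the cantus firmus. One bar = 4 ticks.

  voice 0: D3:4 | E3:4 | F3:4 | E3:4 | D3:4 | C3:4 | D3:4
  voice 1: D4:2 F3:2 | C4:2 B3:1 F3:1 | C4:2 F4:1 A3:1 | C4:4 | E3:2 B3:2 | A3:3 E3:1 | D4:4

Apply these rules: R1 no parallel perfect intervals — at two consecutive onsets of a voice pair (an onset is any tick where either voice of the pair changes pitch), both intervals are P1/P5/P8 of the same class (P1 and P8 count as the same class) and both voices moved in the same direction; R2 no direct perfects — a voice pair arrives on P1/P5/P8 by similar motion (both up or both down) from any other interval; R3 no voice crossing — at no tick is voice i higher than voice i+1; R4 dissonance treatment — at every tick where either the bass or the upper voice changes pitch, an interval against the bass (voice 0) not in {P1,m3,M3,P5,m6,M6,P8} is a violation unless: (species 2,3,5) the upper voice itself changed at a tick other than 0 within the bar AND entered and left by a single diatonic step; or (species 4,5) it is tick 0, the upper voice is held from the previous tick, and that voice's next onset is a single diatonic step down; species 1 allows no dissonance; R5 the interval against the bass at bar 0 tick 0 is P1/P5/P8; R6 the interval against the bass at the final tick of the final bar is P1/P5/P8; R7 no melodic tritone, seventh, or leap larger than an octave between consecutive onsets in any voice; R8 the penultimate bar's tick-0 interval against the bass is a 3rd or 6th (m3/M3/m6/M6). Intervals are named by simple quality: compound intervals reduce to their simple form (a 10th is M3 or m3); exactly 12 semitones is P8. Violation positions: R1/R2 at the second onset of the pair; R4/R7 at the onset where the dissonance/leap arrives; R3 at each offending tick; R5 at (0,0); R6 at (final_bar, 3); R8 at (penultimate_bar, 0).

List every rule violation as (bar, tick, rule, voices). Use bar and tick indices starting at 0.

bar 0: v0=D3 v1=D4 downbeat P8
bar 1: v0=E3 v1=C4 downbeat m6
bar 2: v0=F3 v1=C4 downbeat P5
bar 3: v0=E3 v1=C4 downbeat m6
bar 4: v0=D3 v1=E3 downbeat M2
bar 5: v0=C3 v1=A3 downbeat M6
bar 6: v0=D3 v1=D4 downbeat P8
  -> R4 @ bar 1 tick 3 v(0, 1): E3/F3 m2 untreated
  -> R7 @ bar 1 tick 3 v(1,): B3->F3 leap 6st
  -> R2 @ bar 2 tick 0 v(0, 1): E3/F3 m2 -> F3/C4 P5 similar
  -> R4 @ bar 4 tick 0 v(0, 1): D3/E3 M2 untreated
  -> R2 @ bar 6 tick 0 v(0, 1): C3/E3 M3 -> D3/D4 P8 similar
  -> R7 @ bar 6 tick 0 v(1,): E3->D4 leap 10st

(1, 3, R4, (0, 1))
(1, 3, R7, (1,))
(2, 0, R2, (0, 1))
(4, 0, R4, (0, 1))
(6, 0, R2, (0, 1))
(6, 0, R7, (1,))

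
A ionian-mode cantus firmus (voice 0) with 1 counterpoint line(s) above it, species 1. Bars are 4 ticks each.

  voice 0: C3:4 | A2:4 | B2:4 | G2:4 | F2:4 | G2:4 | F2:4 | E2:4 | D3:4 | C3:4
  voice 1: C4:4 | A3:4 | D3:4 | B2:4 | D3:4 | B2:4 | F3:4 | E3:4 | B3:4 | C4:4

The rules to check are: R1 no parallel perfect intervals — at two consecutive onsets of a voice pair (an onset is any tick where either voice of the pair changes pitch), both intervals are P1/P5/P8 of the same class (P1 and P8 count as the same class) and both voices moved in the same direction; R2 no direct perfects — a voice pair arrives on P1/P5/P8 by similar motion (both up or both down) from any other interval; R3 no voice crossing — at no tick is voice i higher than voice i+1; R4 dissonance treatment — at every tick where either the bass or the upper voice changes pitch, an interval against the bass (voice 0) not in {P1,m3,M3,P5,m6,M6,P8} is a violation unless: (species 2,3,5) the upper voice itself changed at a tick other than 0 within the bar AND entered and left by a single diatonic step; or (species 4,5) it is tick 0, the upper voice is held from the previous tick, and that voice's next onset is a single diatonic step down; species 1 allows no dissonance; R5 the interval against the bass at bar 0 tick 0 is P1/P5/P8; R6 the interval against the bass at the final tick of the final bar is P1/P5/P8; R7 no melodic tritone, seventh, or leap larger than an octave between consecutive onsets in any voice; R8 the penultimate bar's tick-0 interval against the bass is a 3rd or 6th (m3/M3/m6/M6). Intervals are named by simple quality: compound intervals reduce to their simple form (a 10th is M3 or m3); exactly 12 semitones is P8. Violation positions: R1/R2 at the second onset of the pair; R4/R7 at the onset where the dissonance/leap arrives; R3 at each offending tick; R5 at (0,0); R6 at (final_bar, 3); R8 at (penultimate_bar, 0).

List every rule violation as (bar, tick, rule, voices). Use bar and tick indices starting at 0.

(1, 0, R1, (0, 1))
(6, 0, R7, (1,))
(7, 0, R1, (0, 1))
(8, 0, R7, (0,))

bar 0: v0=C3 v1=C4 downbeat P8
bar 1: v0=A2 v1=A3 downbeat P8
bar 2: v0=B2 v1=D3 downbeat m3
bar 3: v0=G2 v1=B2 downbeat M3
bar 4: v0=F2 v1=D3 downbeat M6
bar 5: v0=G2 v1=B2 downbeat M3
bar 6: v0=F2 v1=F3 downbeat P8
bar 7: v0=E2 v1=E3 downbeat P8
bar 8: v0=D3 v1=B3 downbeat M6
bar 9: v0=C3 v1=C4 downbeat P8
  -> R1 @ bar 1 tick 0 v(0, 1): C3/C4 P8 -> A2/A3 P8 similar
  -> R7 @ bar 6 tick 0 v(1,): B2->F3 leap 6st
  -> R1 @ bar 7 tick 0 v(0, 1): F2/F3 P8 -> E2/E3 P8 similar
  -> R7 @ bar 8 tick 0 v(0,): E2->D3 leap 10st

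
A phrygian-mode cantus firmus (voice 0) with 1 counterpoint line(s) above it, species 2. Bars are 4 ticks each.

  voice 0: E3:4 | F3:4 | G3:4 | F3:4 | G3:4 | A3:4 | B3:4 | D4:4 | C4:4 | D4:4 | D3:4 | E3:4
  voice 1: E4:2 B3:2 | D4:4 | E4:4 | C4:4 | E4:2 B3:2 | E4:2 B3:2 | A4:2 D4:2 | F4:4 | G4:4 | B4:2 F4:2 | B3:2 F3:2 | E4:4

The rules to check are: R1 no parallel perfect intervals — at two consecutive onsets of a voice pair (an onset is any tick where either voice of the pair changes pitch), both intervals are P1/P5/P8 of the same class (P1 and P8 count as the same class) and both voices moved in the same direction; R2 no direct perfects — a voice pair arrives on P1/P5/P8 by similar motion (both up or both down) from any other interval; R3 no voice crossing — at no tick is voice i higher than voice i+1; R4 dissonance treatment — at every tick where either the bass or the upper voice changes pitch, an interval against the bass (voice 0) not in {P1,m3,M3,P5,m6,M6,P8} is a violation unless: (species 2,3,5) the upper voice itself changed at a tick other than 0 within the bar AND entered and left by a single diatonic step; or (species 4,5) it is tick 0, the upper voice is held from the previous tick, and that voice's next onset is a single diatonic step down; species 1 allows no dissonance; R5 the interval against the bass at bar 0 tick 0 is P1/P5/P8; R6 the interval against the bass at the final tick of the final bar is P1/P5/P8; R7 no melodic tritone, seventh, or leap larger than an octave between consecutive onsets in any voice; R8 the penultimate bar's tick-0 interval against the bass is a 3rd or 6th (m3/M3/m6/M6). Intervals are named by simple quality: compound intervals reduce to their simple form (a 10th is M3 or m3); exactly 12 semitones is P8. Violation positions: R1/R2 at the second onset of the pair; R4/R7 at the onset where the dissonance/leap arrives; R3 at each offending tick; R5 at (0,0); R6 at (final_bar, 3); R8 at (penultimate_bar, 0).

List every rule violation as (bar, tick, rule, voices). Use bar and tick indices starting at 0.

(3, 0, R2, (0, 1))
(5, 0, R2, (0, 1))
(5, 2, R4, (0, 1))
(6, 0, R4, (0, 1))
(6, 0, R7, (1,))
(9, 2, R7, (1,))
(10, 0, R7, (1,))
(10, 2, R7, (1,))
(11, 0, R2, (0, 1))
(11, 0, R7, (1,))

bar 0: v0=E3 v1=E4 downbeat P8
bar 1: v0=F3 v1=D4 downbeat M6
bar 2: v0=G3 v1=E4 downbeat M6
bar 3: v0=F3 v1=C4 downbeat P5
bar 4: v0=G3 v1=E4 downbeat M6
bar 5: v0=A3 v1=E4 downbeat P5
bar 6: v0=B3 v1=A4 downbeat m7
bar 7: v0=D4 v1=F4 downbeat m3
bar 8: v0=C4 v1=G4 downbeat P5
bar 9: v0=D4 v1=B4 downbeat M6
bar 10: v0=D3 v1=B3 downbeat M6
bar 11: v0=E3 v1=E4 downbeat P8
  -> R2 @ bar 3 tick 0 v(0, 1): G3/E4 M6 -> F3/C4 P5 similar
  -> R2 @ bar 5 tick 0 v(0, 1): G3/B3 M3 -> A3/E4 P5 similar
  -> R4 @ bar 5 tick 2 v(0, 1): A3/B3 M2 untreated
  -> R4 @ bar 6 tick 0 v(0, 1): B3/A4 m7 untreated
  -> R7 @ bar 6 tick 0 v(1,): B3->A4 leap 10st
  -> R7 @ bar 9 tick 2 v(1,): B4->F4 leap 6st
  -> R7 @ bar 10 tick 0 v(1,): F4->B3 leap 6st
  -> R7 @ bar 10 tick 2 v(1,): B3->F3 leap 6st
  -> R2 @ bar 11 tick 0 v(0, 1): D3/F3 m3 -> E3/E4 P8 similar
  -> R7 @ bar 11 tick 0 v(1,): F3->E4 leap 11st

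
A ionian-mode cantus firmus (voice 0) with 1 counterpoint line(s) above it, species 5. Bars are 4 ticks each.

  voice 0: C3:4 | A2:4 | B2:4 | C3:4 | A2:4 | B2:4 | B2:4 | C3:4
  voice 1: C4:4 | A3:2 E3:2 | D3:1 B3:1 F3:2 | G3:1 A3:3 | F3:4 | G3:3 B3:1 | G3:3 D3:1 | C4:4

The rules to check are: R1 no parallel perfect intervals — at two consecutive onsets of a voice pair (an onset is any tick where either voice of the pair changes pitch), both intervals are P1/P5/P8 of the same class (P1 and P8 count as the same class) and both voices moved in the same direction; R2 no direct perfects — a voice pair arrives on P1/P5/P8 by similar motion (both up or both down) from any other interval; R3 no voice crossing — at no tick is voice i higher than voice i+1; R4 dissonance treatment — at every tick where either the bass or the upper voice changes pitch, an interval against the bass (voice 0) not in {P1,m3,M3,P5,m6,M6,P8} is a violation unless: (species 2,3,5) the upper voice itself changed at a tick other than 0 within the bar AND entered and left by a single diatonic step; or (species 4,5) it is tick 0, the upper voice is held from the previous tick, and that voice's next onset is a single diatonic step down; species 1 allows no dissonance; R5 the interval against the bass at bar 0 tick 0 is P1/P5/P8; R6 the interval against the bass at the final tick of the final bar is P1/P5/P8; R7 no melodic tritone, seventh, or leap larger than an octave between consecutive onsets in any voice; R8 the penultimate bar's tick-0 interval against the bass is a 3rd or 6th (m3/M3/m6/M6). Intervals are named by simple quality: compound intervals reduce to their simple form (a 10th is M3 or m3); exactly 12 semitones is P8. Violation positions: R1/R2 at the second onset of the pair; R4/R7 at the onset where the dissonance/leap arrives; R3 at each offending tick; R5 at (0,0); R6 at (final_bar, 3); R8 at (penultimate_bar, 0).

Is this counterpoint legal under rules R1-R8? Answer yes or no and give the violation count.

No (6 violations)

bar 0: v0=C3 v1=C4 (P8)
bar 1: v0=A2 v1=A3 (P8)
bar 2: v0=B2 v1=D3 (m3)
bar 3: v0=C3 v1=G3 (P5)
bar 4: v0=A2 v1=F3 (m6)
bar 5: v0=B2 v1=G3 (m6)
bar 6: v0=B2 v1=G3 (m6)
bar 7: v0=C3 v1=C4 (P8)
  R1 @ bar1.0: C3/C4 P8 -> A2/A3 P8 similar
  R4 @ bar2.2: B2/F3 TT untreated
  R7 @ bar2.2: B3->F3 leap 6st
  R2 @ bar3.0: B2/F3 TT -> C3/G3 P5 similar
  R2 @ bar7.0: B2/D3 m3 -> C3/C4 P8 similar
  R7 @ bar7.0: D3->C4 leap 10st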